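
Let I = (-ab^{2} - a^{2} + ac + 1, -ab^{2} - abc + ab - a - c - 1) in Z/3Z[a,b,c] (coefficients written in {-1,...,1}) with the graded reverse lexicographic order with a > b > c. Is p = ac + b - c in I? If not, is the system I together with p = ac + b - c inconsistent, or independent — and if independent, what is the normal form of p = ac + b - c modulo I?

ac + b - c is independent of I; its normal form modulo I is ac + b - c.

First compute the reduced Gröbner basis of I by Buchberger's algorithm.
f_1 = -ab^{2} - a^{2} + ac + 1, LT = ab^{2}.
f_2 = -ab^{2} - abc + ab - a - c - 1, LT = ab^{2}.

S(f_1,f_2): lcm = ab^{2}. S = -abc + a^{2} + ab - ac - a - c + 1.
  reduce S modulo (f_1, f_2):
  remainder -abc + a^{2} + ab - ac - a - c + 1 ≠ 0; add h_3 = -abc + a^{2} + ab - ac - a - c + 1 to the basis.

S(f_1,h_3): lcm = ab^{2}c. S = a^{2}b + ab^{2} + a^{2}c - abc - ac^{2} - ab - bc + b - c.
  reduce S modulo (f_1, f_2, h_3):
  remainder a^{2}b + a^{2}c - ac^{2} + a^{2} + ab - ac - bc + a + b ≠ 0; add h_4 = a^{2}b + a^{2}c - ac^{2} + a^{2} + ab - ac - bc + a + b to the basis.

S(f_1,h_4): lcm = a^{2}b^{2}. S = -a^{2}bc + abc^{2} + a^{3} - a^{2}b - ab^{2} - a^{2}c + abc + b^{2}c - ab - b^{2} - a.
  reduce S modulo (f_1, f_2, h_3, h_4):
  remainder b^{2}c - b^{2} + ac + bc - c^{2} + a - b - c + 1 ≠ 0; add h_5 = b^{2}c - b^{2} + ac + bc - c^{2} + a - b - c + 1 to the basis.

S(h_3,h_4): lcm = a^{2}bc. S = -a^{2}c^{2} + ac^{3} - a^{3} - a^{2}b - abc + ac^{2} + bc^{2} + a^{2} - bc - a.
  reduce S modulo (f_1, f_2, h_3, h_4, h_5):
  remainder -a^{2}c^{2} + ac^{3} - a^{3} + a^{2}c + bc^{2} + a^{2} + bc + a + b + c - 1 ≠ 0; add h_6 = -a^{2}c^{2} + ac^{3} - a^{3} + a^{2}c + bc^{2} + a^{2} + bc + a + b + c - 1 to the basis.

The other S-polynomials (S(f_2,h_3), S(f_2,h_4), S(f_1,h_5), S(f_2,h_5), S(h_3,h_5), S(h_4,h_5), S(f_1,h_6), S(f_2,h_6), S(h_3,h_6), S(h_4,h_6), S(h_5,h_6)) all reduce to 0 modulo the current basis, so we have a Gröbner basis.
Inter-reduce: drop elements whose leading term is divisible by another's, tail-reduce, and make monic.
Reduced Gröbner basis: {a^{2}c^{2} - ac^{3} + a^{3} - a^{2}c - bc^{2} - a^{2} - bc - a - b - c + 1, a^{2}b + a^{2}c - ac^{2} + a^{2} + ab - ac - bc + a + b, ab^{2} + a^{2} - ac - 1, abc - a^{2} - ab + ac + a + c - 1, b^{2}c - b^{2} + ac + bc - c^{2} + a - b - c + 1}.
Label its elements g_1 = a^{2}c^{2} - ac^{3} + a^{3} - a^{2}c - bc^{2} - a^{2} - bc - a - b - c + 1, g_2 = a^{2}b + a^{2}c - ac^{2} + a^{2} + ab - ac - bc + a + b, g_3 = ab^{2} + a^{2} - ac - 1, g_4 = abc - a^{2} - ab + ac + a + c - 1, g_5 = b^{2}c - b^{2} + ac + bc - c^{2} + a - b - c + 1.

Reduce p = ac + b - c modulo G:
  leading term ac: no divisor's leading term divides it; move ac to the remainder.
  leading term b: no divisor's leading term divides it; move b to the remainder.
  leading term c: no divisor's leading term divides it; move -c to the remainder.
  normal form = ac + b - c.
The normal form is nonzero, so p ∉ I. Since p minus its normal form lies in I, I + (p) = I + (r) where r = ac + b - c; decide whether this ideal is the whole ring.
Run Buchberger on G together with r (pairs among the g_i already reduce to 0 since G is a Gröbner basis):
g_1 = a^{2}c^{2} - ac^{3} + a^{3} - a^{2}c - bc^{2} - a^{2} - bc - a - b - c + 1, LT = a^{2}c^{2}.
g_2 = a^{2}b + a^{2}c - ac^{2} + a^{2} + ab - ac - bc + a + b, LT = a^{2}b.
g_3 = ab^{2} + a^{2} - ac - 1, LT = ab^{2}.
g_4 = abc - a^{2} - ab + ac + a + c - 1, LT = abc.
g_5 = b^{2}c - b^{2} + ac + bc - c^{2} + a - b - c + 1, LT = b^{2}c.
r = ac + b - c, LT = ac.

S(g_1,r): lcm = a^{2}c^{2}. S = -ac^{3} + a^{3} - a^{2}c - abc + ac^{2} - bc^{2} - a^{2} - bc - a - b - c + 1.
  reduce S modulo (g_1, g_2, g_3, g_4, g_5, r):
  remainder a^{3} - c^{3} + a^{2} + bc + c^{2} - b ≠ 0; add m_7 = a^{3} - c^{3} + a^{2} + bc + c^{2} - b to the basis.

S(g_2,r): lcm = a^{2}bc. S = a^{2}c^{2} - ac^{3} - ab^{2} + a^{2}c - abc - ac^{2} - bc^{2} + ac + bc.
  reduce S modulo (g_1, g_2, g_3, g_4, g_5, r, m_7):
  remainder -c^{3} - a^{2} + bc - a - c ≠ 0; add m_8 = -c^{3} - a^{2} + bc - a - c to the basis.

S(g_3,r): lcm = ab^{2}c. S = -b^{3} + a^{2}c + b^{2}c - ac^{2} - c.
  reduce S modulo (g_1, g_2, g_3, g_4, g_5, r, m_7, m_8):
  remainder -b^{3} - ab + b^{2} - a + b - 1 ≠ 0; add m_9 = -b^{3} - ab + b^{2} - a + b - 1 to the basis.

S(g_4,r): lcm = abc. S = -a^{2} - ab - b^{2} + ac + bc + a + c - 1.
  reduce S modulo (g_1, g_2, g_3, g_4, g_5, r, m_7, m_8, m_9):
  remainder -a^{2} - ab - b^{2} + bc + a - b - c - 1 ≠ 0; add m_10 = -a^{2} - ab - b^{2} + bc + a - b - c - 1 to the basis.

S(g_2,m_7): lcm = a^{3}b. S = a^{3}c - a^{2}c^{2} + bc^{3} + a^{3} - a^{2}c - abc - b^{2}c - bc^{2} + a^{2} + ab + b^{2}.
  reduce S modulo (g_1, g_2, g_3, g_4, g_5, r, m_7, m_8, m_9, m_10):
  remainder -bc^{2} - ab + bc - c^{2} - a - b + c - 1 ≠ 0; add m_11 = -bc^{2} - ab + bc - c^{2} - a - b + c - 1 to the basis.

The other S-polynomials (S(g_1,g_2), S(g_1,g_3), S(g_1,g_4), S(g_1,g_5), S(g_2,g_3), S(g_2,g_4), S(g_2,g_5), S(g_3,g_4), S(g_3,g_5), S(g_4,g_5), S(g_5,r), S(g_1,m_7), S(g_3,m_7), S(g_4,m_7), S(g_5,m_7), S(r,m_7), S(g_1,m_8), S(g_2,m_8), S(g_3,m_8), S(g_4,m_8), S(g_5,m_8), S(r,m_8), S(m_7,m_8), S(g_1,m_9), S(g_2,m_9), S(g_3,m_9), S(g_4,m_9), S(g_5,m_9), S(r,m_9), S(m_7,m_9), S(m_8,m_9), S(g_1,m_10), S(g_2,m_10), S(g_3,m_10), S(g_4,m_10), S(g_5,m_10), S(r,m_10), S(m_7,m_10), S(m_8,m_10), S(m_9,m_10), S(g_1,m_11), S(g_2,m_11), S(g_3,m_11), S(g_4,m_11), S(g_5,m_11), S(r,m_11), S(m_7,m_11), S(m_8,m_11), S(m_9,m_11), S(m_10,m_11)) all reduce to 0 modulo the current basis, so we have a Gröbner basis.
Inter-reduce: drop elements whose leading term is divisible by another's, tail-reduce, and make monic.
Reduced Gröbner basis: {ab^{2} - ab - b^{2} + bc + a + c + 1, b^{3} + ab - b^{2} + a - b + 1, b^{2}c - b^{2} + bc - c^{2} + a + b + 1, bc^{2} + ab - bc + c^{2} + a + b - c + 1, c^{3} - ab - b^{2} - a - b - 1, a^{2} + ab + b^{2} - bc - a + b + c + 1, ac + b - c}.
The reduced Gröbner basis of I + (p) is {ab^{2} - ab - b^{2} + bc + a + c + 1, b^{3} + ab - b^{2} + a - b + 1, b^{2}c - b^{2} + bc - c^{2} + a + b + 1, bc^{2} + ab - bc + c^{2} + a + b - c + 1, c^{3} - ab - b^{2} - a - b - 1, a^{2} + ab + b^{2} - bc - a + b + c + 1, ac + b - c} ≠ {1}, a proper ideal, so the enlarged system stays consistent: p is independent of I, with normal form ac + b - c.

The remainder on division by a Gröbner basis is unique — it is the normal form.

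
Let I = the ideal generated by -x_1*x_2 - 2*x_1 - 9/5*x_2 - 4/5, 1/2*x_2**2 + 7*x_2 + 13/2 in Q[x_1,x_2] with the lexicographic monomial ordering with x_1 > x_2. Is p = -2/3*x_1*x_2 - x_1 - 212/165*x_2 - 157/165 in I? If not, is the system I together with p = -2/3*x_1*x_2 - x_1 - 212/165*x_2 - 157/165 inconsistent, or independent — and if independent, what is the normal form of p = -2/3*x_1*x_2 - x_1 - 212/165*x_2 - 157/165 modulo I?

-2/3*x_1*x_2 - x_1 - 212/165*x_2 - 157/165 lies in I (it reduces to 0).

First compute the reduced Gröbner basis of I by Buchberger's algorithm.
f_1 = -x_1*x_2 - 2*x_1 - 9/5*x_2 - 4/5, LT = x_1*x_2.
f_2 = 1/2*x_2**2 + 7*x_2 + 13/2, LT = x_2**2.

S(f_1,f_2): lcm = x_1*x_2**2. S = -12*x_1*x_2 - 13*x_1 + 9/5*x_2**2 + 4/5*x_2.
  leading term x_1*x_2: subtract (12)·f_1 from -12*x_1*x_2 - 13*x_1 + 9/5*x_2**2 + 4/5*x_2 → 11*x_1 + 9/5*x_2**2 + 112/5*x_2 + 48/5
  leading term x_1: no divisor's leading term divides it; move 11*x_1 to the remainder.
  leading term x_2**2: subtract (18/5)·f_2 from 9/5*x_2**2 + 112/5*x_2 + 48/5 → -14/5*x_2 - 69/5
  leading term x_2: no divisor's leading term divides it; move -14/5*x_2 to the remainder.
  leading term 1: no divisor's leading term divides it; move -69/5 to the remainder.
  remainder 11*x_1 - 14/5*x_2 - 69/5 ≠ 0; add h_3 = 11*x_1 - 14/5*x_2 - 69/5 to the basis.

S(f_1,h_3): lcm = x_1*x_2. S = 2*x_1 + 14/55*x_2**2 + 168/55*x_2 + 4/5.
  leading term x_1: subtract (2/11)·h_3 from 2*x_1 + 14/55*x_2**2 + 168/55*x_2 + 4/5 → 14/55*x_2**2 + 196/55*x_2 + 182/55
  leading term x_2**2: subtract (28/55)·f_2 from 14/55*x_2**2 + 196/55*x_2 + 182/55 → 0
  remainder 0.

S(f_2,h_3): leading monomials are coprime, so the S-polynomial reduces to 0 (Buchberger's first criterion).
Every S-polynomial of the final basis reduces to 0, so we have a Gröbner basis.
Inter-reduce: drop elements whose leading term is divisible by another's, tail-reduce, and make monic.
Reduced Gröbner basis: {x_1 - 14/55*x_2 - 69/55, x_2**2 + 14*x_2 + 13}.
Label its elements g_1 = x_1 - 14/55*x_2 - 69/55, g_2 = x_2**2 + 14*x_2 + 13.

Reduce p = -2/3*x_1*x_2 - x_1 - 212/165*x_2 - 157/165 modulo G:
  leading term x_1*x_2: subtract (-2/3*x_2)·g_1 from -2/3*x_1*x_2 - x_1 - 212/165*x_2 - 157/165 → -x_1 - 28/165*x_2**2 - 70/33*x_2 - 157/165
  leading term x_1: subtract (-1)·g_1 from -x_1 - 28/165*x_2**2 - 70/33*x_2 - 157/165 → -28/165*x_2**2 - 392/165*x_2 - 364/165
  leading term x_2**2: subtract (-28/165)·g_2 from -28/165*x_2**2 - 392/165*x_2 - 364/165 → 0
  normal form = 0.
Since the normal form is 0, p ∈ I.

The remainder on division by a Gröbner basis is unique — it is the normal form.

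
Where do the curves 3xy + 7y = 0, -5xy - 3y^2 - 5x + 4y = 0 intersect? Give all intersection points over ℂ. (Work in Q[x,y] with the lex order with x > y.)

{(0, 0), (-7/3, 47/18 - sqrt(3469)/18), (-7/3, 47/18 + sqrt(3469)/18)}

Compute a lex Gröbner basis by Buchberger's algorithm.
f_1 = 3xy + 7y, LT = xy.
f_2 = -5xy - 5x - 3y^2 + 4y, LT = xy.

S(f_1,f_2): lcm = xy. S = -x - 3/5y^2 + 47/15y.
  leading term x: no divisor's leading term divides it; move -x to the remainder.
  leading term y^2: no divisor's leading term divides it; move -3/5y^2 to the remainder.
  leading term y: no divisor's leading term divides it; move 47/15y to the remainder.
  remainder -x - 3/5y^2 + 47/15y ≠ 0; add h_3 = -x - 3/5y^2 + 47/15y to the basis.

S(f_1,h_3): lcm = xy. S = -3/5y^3 + 47/15y^2 + 7/3y.
  leading term y^3: no divisor's leading term divides it; move -3/5y^3 to the remainder.
  leading term y^2: no divisor's leading term divides it; move 47/15y^2 to the remainder.
  leading term y: no divisor's leading term divides it; move 7/3y to the remainder.
  remainder -3/5y^3 + 47/15y^2 + 7/3y ≠ 0; add h_4 = -3/5y^3 + 47/15y^2 + 7/3y to the basis.

The other S-polynomials (S(f_2,h_3), S(f_1,h_4), S(f_2,h_4), S(h_3,h_4)) all reduce to 0 modulo the current basis, so we have a Gröbner basis.
Inter-reduce: drop elements whose leading term is divisible by another's, tail-reduce, and make monic.
Reduced Gröbner basis: {x + 3/5y^2 - 47/15y, y^3 - 47/9y^2 - 35/9y}.

A lex Gröbner basis eliminates variables successively. Here y^3 - 47/9y^2 - 35/9y depends only on y, with roots {0, 47/18 - sqrt(3469)/18, 47/18 + sqrt(3469)/18}; lifting each root through the earlier basis elements recovers the full solutions.
  y = 0: the earlier basis element becomes x = 0, giving x = 0 — point (0, 0).
  y = 47/18 - sqrt(3469)/18: the earlier basis element becomes x + 7/3 = 0, giving x = -7/3 — point (-7/3, 47/18 - sqrt(3469)/18).
  y = 47/18 + sqrt(3469)/18: the earlier basis element becomes x + 7/3 = 0, giving x = -7/3 — point (-7/3, 47/18 + sqrt(3469)/18).
Substituting each solution back into the original system confirms all equations vanish.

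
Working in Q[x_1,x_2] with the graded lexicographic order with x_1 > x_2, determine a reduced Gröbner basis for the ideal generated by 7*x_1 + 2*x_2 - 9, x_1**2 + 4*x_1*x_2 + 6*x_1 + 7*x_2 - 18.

G = {x_2**2 - 475/52*x_2 + 423/52, x_1 + 2/7*x_2 - 9/7}

f_1 = 7*x_1 + 2*x_2 - 9, LT = x_1.
f_2 = x_1**2 + 4*x_1*x_2 + 6*x_1 + 7*x_2 - 18, LT = x_1**2.

S(f_1,f_2): lcm = x_1**2. S = -26/7*x_1*x_2 - 51/7*x_1 - 7*x_2 + 18.
  leading term x_1*x_2: subtract (-26/49*x_2)·f_1 from -26/7*x_1*x_2 - 51/7*x_1 - 7*x_2 + 18 → 52/49*x_2**2 - 51/7*x_1 - 577/49*x_2 + 18
  leading term x_2**2: no divisor's leading term divides it; move 52/49*x_2**2 to the remainder.
  leading term x_1: subtract (-51/49)·f_1 from -51/7*x_1 - 577/49*x_2 + 18 → -475/49*x_2 + 423/49
  leading term x_2: no divisor's leading term divides it; move -475/49*x_2 to the remainder.
  leading term 1: no divisor's leading term divides it; move 423/49 to the remainder.
  remainder 52/49*x_2**2 - 475/49*x_2 + 423/49 ≠ 0; add g_3 = 52/49*x_2**2 - 475/49*x_2 + 423/49 to the basis.

The other S-polynomials (S(f_1,g_3), S(f_2,g_3)) all reduce to 0 modulo the current basis, so we have a Gröbner basis.
Inter-reduce: drop elements whose leading term is divisible by another's, tail-reduce, and make monic.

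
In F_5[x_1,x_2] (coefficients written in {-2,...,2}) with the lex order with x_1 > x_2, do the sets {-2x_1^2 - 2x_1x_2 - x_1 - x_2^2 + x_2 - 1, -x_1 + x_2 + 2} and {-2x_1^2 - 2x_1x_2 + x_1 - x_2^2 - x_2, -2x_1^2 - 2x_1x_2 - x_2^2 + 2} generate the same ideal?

Since reduced Gröbner bases are canonical representatives of ideals under a given ordering, it suffices to compute and compare them.
Buchberger on the first generating set:
f_1 = -2x_1^2 - 2x_1x_2 - x_1 - x_2^2 + x_2 - 1, LT = x_1^2.
f_2 = -x_1 + x_2 + 2, LT = x_1.

S(f_1,f_2): lcm = x_1^2. S = 2x_1x_2 - 2x_2^2 + 2x_2 - 2.
  leading term x_1x_2: subtract (-2x_2)·f_2 from 2x_1x_2 - 2x_2^2 + 2x_2 - 2 → x_2 - 2
  leading term x_2: no divisor's leading term divides it; move x_2 to the remainder.
  leading term 1: no divisor's leading term divides it; move -2 to the remainder.
  remainder x_2 - 2 ≠ 0; add g_3 = x_2 - 2 to the basis.

The other S-polynomials (S(f_1,g_3), S(f_2,g_3)) all reduce to 0 modulo the current basis, so we have a Gröbner basis.
Inter-reduce: drop elements whose leading term is divisible by another's, tail-reduce, and make monic.
Reduced Gröbner basis: {x_1 + 1, x_2 - 2}.

Buchberger on the second generating set:
h_1 = -2x_1^2 - 2x_1x_2 + x_1 - x_2^2 - x_2, LT = x_1^2.
h_2 = -2x_1^2 - 2x_1x_2 - x_2^2 + 2, LT = x_1^2.

S(h_1,h_2): lcm = x_1^2. S = 2x_1 - 2x_2 + 1.
  leading term x_1: no divisor's leading term divides it; move 2x_1 to the remainder.
  leading term x_2: no divisor's leading term divides it; move -2x_2 to the remainder.
  leading term 1: no divisor's leading term divides it; move 1 to the remainder.
  remainder 2x_1 - 2x_2 + 1 ≠ 0; add k_3 = 2x_1 - 2x_2 + 1 to the basis.

S(h_1,k_3): lcm = x_1^2. S = 2x_1x_2 - x_1 - 2x_2^2 - 2x_2.
  leading term x_1x_2: subtract (x_2)·k_3 from 2x_1x_2 - x_1 - 2x_2^2 - 2x_2 → -x_1 + 2x_2
  leading term x_1: subtract (2)·k_3 from -x_1 + 2x_2 → x_2 - 2
  leading term x_2: no divisor's leading term divides it; move x_2 to the remainder.
  leading term 1: no divisor's leading term divides it; move -2 to the remainder.
  remainder x_2 - 2 ≠ 0; add k_4 = x_2 - 2 to the basis.

The other S-polynomials (S(h_2,k_3), S(h_1,k_4), S(h_2,k_4), S(k_3,k_4)) all reduce to 0 modulo the current basis, so we have a Gröbner basis.
Inter-reduce: drop elements whose leading term is divisible by another's, tail-reduce, and make monic.
Reduced Gröbner basis: {x_1 + 1, x_2 - 2}.

The two bases agree; hence the ideals are identical.

Yes, the ideals are equal.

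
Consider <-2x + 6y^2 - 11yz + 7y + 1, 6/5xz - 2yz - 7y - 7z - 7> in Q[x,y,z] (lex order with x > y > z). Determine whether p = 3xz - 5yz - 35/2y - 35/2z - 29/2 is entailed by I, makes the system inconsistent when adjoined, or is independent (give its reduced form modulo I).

Adjoining 3xz - 5yz - 35/2y - 35/2z - 29/2 makes the ideal the whole ring: the system is inconsistent.

First compute the reduced Gröbner basis of I by Buchberger's algorithm.
f_1 = -2x + 6y^2 - 11yz + 7y + 1, LT = x.
f_2 = 6/5xz - 2yz - 7y - 7z - 7, LT = xz.

S(f_1,f_2): lcm = xz. S = -3y^2z + 11/2yz^2 - 11/6yz + 35/6y + 16/3z + 35/6.
  reduce S modulo (f_1, f_2):
  remainder -3y^2z + 11/2yz^2 - 11/6yz + 35/6y + 16/3z + 35/6 ≠ 0; add h_3 = -3y^2z + 11/2yz^2 - 11/6yz + 35/6y + 16/3z + 35/6 to the basis.

The other S-polynomials (S(f_1,h_3), S(f_2,h_3)) all reduce to 0 modulo the current basis, so we have a Gröbner basis.
Inter-reduce: drop elements whose leading term is divisible by another's, tail-reduce, and make monic.
Reduced Gröbner basis: {x - 3y^2 + 11/2yz - 7/2y - 1/2, y^2z - 11/6yz^2 + 11/18yz - 35/18y - 16/9z - 35/18}.
Label its elements g_1 = x - 3y^2 + 11/2yz - 7/2y - 1/2, g_2 = y^2z - 11/6yz^2 + 11/18yz - 35/18y - 16/9z - 35/18.

Reduce p = 3xz - 5yz - 35/2y - 35/2z - 29/2 modulo G:
  leading term xz: subtract (3z)·g_1 from 3xz - 5yz - 35/2y - 35/2z - 29/2 → 9y^2z - 33/2yz^2 + 11/2yz - 35/2y - 16z - 29/2
  leading term y^2z: subtract (9)·g_2 from 9y^2z - 33/2yz^2 + 11/2yz - 35/2y - 16z - 29/2 → 3
  leading term 1: no divisor's leading term divides it; move 3 to the remainder.
  normal form = 3.
The normal form is nonzero, so p ∉ I. Since p minus its normal form lies in I, I + (p) = I + (r) where r = 3; decide whether this ideal is the whole ring.
Here r = 3 is a nonzero constant, hence a unit: 1 ∈ I + (p), the Gröbner basis of I + (p) is {1}, and the enlarged system has no common solution — adjoining p is inconsistent.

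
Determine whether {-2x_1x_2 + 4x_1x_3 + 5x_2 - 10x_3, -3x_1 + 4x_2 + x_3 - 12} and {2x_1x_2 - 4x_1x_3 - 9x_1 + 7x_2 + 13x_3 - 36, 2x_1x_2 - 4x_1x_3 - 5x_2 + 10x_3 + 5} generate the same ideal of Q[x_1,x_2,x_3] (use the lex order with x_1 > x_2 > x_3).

Two ideals are equal iff their reduced Gröbner bases coincide (the reduced basis is unique for a fixed ordering).
Buchberger on the first generating set:
f_1 = -2x_1x_2 + 4x_1x_3 + 5x_2 - 10x_3, LT = x_1x_2.
f_2 = -3x_1 + 4x_2 + x_3 - 12, LT = x_1.

S(f_1,f_2): lcm = x_1x_2. S = -2x_1x_3 + \tfrac{4}{3}x_2^{2} + \tfrac{1}{3}x_2x_3 - \tfrac{13}{2}x_2 + 5x_3.
  reduce S modulo (f_1, f_2):
  remainder \tfrac{4}{3}x_2^{2} - \tfrac{7}{3}x_2x_3 - \tfrac{13}{2}x_2 - \tfrac{2}{3}x_3^{2} + 13x_3 ≠ 0; add g_3 = \tfrac{4}{3}x_2^{2} - \tfrac{7}{3}x_2x_3 - \tfrac{13}{2}x_2 - \tfrac{2}{3}x_3^{2} + 13x_3 to the basis.

The other S-polynomials (S(f_1,g_3), S(f_2,g_3)) all reduce to 0 modulo the current basis, so we have a Gröbner basis.
Inter-reduce: drop elements whose leading term is divisible by another's, tail-reduce, and make monic.
Reduced Gröbner basis: {x_1 - \tfrac{4}{3}x_2 - \tfrac{1}{3}x_3 + 4, x_2^{2} - \tfrac{7}{4}x_2x_3 - \tfrac{39}{8}x_2 - \tfrac{1}{2}x_3^{2} + \tfrac{39}{4}x_3}.

Buchberger on the second generating set:
h_1 = 2x_1x_2 - 4x_1x_3 - 9x_1 + 7x_2 + 13x_3 - 36, LT = x_1x_2.
h_2 = 2x_1x_2 - 4x_1x_3 - 5x_2 + 10x_3 + 5, LT = x_1x_2.

S(h_1,h_2): lcm = x_1x_2. S = -\tfrac{9}{2}x_1 + 6x_2 + \tfrac{3}{2}x_3 - \tfrac{41}{2}.
  reduce S modulo (h_1, h_2):
  remainder -\tfrac{9}{2}x_1 + 6x_2 + \tfrac{3}{2}x_3 - \tfrac{41}{2} ≠ 0; add k_3 = -\tfrac{9}{2}x_1 + 6x_2 + \tfrac{3}{2}x_3 - \tfrac{41}{2} to the basis.

S(h_1,k_3): lcm = x_1x_2. S = -2x_1x_3 - \tfrac{9}{2}x_1 + \tfrac{4}{3}x_2^{2} + \tfrac{1}{3}x_2x_3 - \tfrac{19}{18}x_2 + \tfrac{13}{2}x_3 - 18.
  reduce S modulo (h_1, h_2, k_3):
  remainder \tfrac{4}{3}x_2^{2} - \tfrac{7}{3}x_2x_3 - \tfrac{127}{18}x_2 - \tfrac{2}{3}x_3^{2} + \tfrac{127}{9}x_3 + \tfrac{5}{2} ≠ 0; add k_4 = \tfrac{4}{3}x_2^{2} - \tfrac{7}{3}x_2x_3 - \tfrac{127}{18}x_2 - \tfrac{2}{3}x_3^{2} + \tfrac{127}{9}x_3 + \tfrac{5}{2} to the basis.

The other S-polynomials (S(h_2,k_3), S(h_1,k_4), S(h_2,k_4), S(k_3,k_4)) all reduce to 0 modulo the current basis, so we have a Gröbner basis.
Inter-reduce: drop elements whose leading term is divisible by another's, tail-reduce, and make monic.
Reduced Gröbner basis: {x_1 - \tfrac{4}{3}x_2 - \tfrac{1}{3}x_3 + \tfrac{41}{9}, x_2^{2} - \tfrac{7}{4}x_2x_3 - \tfrac{127}{24}x_2 - \tfrac{1}{2}x_3^{2} + \tfrac{127}{12}x_3 + \tfrac{15}{8}}.

The bases are distinct; the ideals are different.
The choice of monomial ordering does not affect the verdict — as long as both bases are computed under the same ordering, their equality decides ideal equality.

No, the ideals differ.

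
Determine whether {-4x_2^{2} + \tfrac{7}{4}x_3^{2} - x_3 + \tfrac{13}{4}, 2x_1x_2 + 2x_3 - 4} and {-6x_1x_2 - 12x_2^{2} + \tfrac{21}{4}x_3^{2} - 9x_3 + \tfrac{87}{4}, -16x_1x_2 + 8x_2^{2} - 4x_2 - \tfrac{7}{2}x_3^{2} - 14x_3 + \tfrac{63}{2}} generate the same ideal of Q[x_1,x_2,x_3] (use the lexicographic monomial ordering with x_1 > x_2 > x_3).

No, the ideals differ.

For a fixed monomial order, each ideal has a unique reduced Gröbner basis; comparing bases decides equality.
Buchberger on the first generating set:
f_1 = -4x_2^{2} + \tfrac{7}{4}x_3^{2} - x_3 + \tfrac{13}{4}, LT = x_2^{2}.
f_2 = 2x_1x_2 + 2x_3 - 4, LT = x_1x_2.

S(f_1,f_2): lcm = x_1x_2^{2}. S = -\tfrac{7}{16}x_1x_3^{2} + \tfrac{1}{4}x_1x_3 - \tfrac{13}{16}x_1 - x_2x_3 + 2x_2.
  leading term x_1x_3^{2}: no divisor's leading term divides it; move -\tfrac{7}{16}x_1x_3^{2} to the remainder.
  leading term x_1x_3: no divisor's leading term divides it; move \tfrac{1}{4}x_1x_3 to the remainder.
  leading term x_1: no divisor's leading term divides it; move -\tfrac{13}{16}x_1 to the remainder.
  leading term x_2x_3: no divisor's leading term divides it; move -x_2x_3 to the remainder.
  leading term x_2: no divisor's leading term divides it; move 2x_2 to the remainder.
  remainder -\tfrac{7}{16}x_1x_3^{2} + \tfrac{1}{4}x_1x_3 - \tfrac{13}{16}x_1 - x_2x_3 + 2x_2 ≠ 0; add g_3 = -\tfrac{7}{16}x_1x_3^{2} + \tfrac{1}{4}x_1x_3 - \tfrac{13}{16}x_1 - x_2x_3 + 2x_2 to the basis.

The other S-polynomials (S(f_1,g_3), S(f_2,g_3)) all reduce to 0 modulo the current basis, so we have a Gröbner basis.
Inter-reduce: drop elements whose leading term is divisible by another's, tail-reduce, and make monic.
Reduced Gröbner basis: {x_1x_2 + x_3 - 2, x_1x_3^{2} - \tfrac{4}{7}x_1x_3 + \tfrac{13}{7}x_1 + \tfrac{16}{7}x_2x_3 - \tfrac{32}{7}x_2, x_2^{2} - \tfrac{7}{16}x_3^{2} + \tfrac{1}{4}x_3 - \tfrac{13}{16}}.

Buchberger on the second generating set:
h_1 = -6x_1x_2 - 12x_2^{2} + \tfrac{21}{4}x_3^{2} - 9x_3 + \tfrac{87}{4}, LT = x_1x_2.
h_2 = -16x_1x_2 + 8x_2^{2} - 4x_2 - \tfrac{7}{2}x_3^{2} - 14x_3 + \tfrac{63}{2}, LT = x_1x_2.

S(h_1,h_2): lcm = x_1x_2. S = \tfrac{5}{2}x_2^{2} - \tfrac{1}{4}x_2 - \tfrac{35}{32}x_3^{2} + \tfrac{5}{8}x_3 - \tfrac{53}{32}.
  leading term x_2^{2}: no divisor's leading term divides it; move \tfrac{5}{2}x_2^{2} to the remainder.
  leading term x_2: no divisor's leading term divides it; move -\tfrac{1}{4}x_2 to the remainder.
  leading term x_3^{2}: no divisor's leading term divides it; move -\tfrac{35}{32}x_3^{2} to the remainder.
  leading term x_3: no divisor's leading term divides it; move \tfrac{5}{8}x_3 to the remainder.
  leading term 1: no divisor's leading term divides it; move -\tfrac{53}{32} to the remainder.
  remainder \tfrac{5}{2}x_2^{2} - \tfrac{1}{4}x_2 - \tfrac{35}{32}x_3^{2} + \tfrac{5}{8}x_3 - \tfrac{53}{32} ≠ 0; add k_3 = \tfrac{5}{2}x_2^{2} - \tfrac{1}{4}x_2 - \tfrac{35}{32}x_3^{2} + \tfrac{5}{8}x_3 - \tfrac{53}{32} to the basis.

S(h_1,k_3): lcm = x_1x_2^{2}. S = \tfrac{1}{10}x_1x_2 + \tfrac{7}{16}x_1x_3^{2} - \tfrac{1}{4}x_1x_3 + \tfrac{53}{80}x_1 + 2x_2^{3} - \tfrac{7}{8}x_2x_3^{2} + \tfrac{3}{2}x_2x_3 - \tfrac{29}{8}x_2.
  leading term x_1x_2: subtract (-\tfrac{1}{60})·h_1 from \tfrac{1}{10}x_1x_2 + \tfrac{7}{16}x_1x_3^{2} - \tfrac{1}{4}x_1x_3 + \tfrac{53}{80}x_1 + 2x_2^{3} - \tfrac{7}{8}x_2x_3^{2} + \tfrac{3}{2}x_2x_3 - \tfrac{29}{8}x_2 → \tfrac{7}{16}x_1x_3^{2} - \tfrac{1}{4}x_1x_3 + \tfrac{53}{80}x_1 + 2x_2^{3} - \tfrac{1}{5}x_2^{2} - \tfrac{7}{8}x_2x_3^{2} + \tfrac{3}{2}x_2x_3 - \tfrac{29}{8}x_2 + \tfrac{7}{80}x_3^{2} - \tfrac{3}{20}x_3 + \tfrac{29}{80}
  leading term x_1x_3^{2}: no divisor's leading term divides it; move \tfrac{7}{16}x_1x_3^{2} to the remainder.
  leading term x_1x_3: no divisor's leading term divides it; move -\tfrac{1}{4}x_1x_3 to the remainder.
  leading term x_1: no divisor's leading term divides it; move \tfrac{53}{80}x_1 to the remainder.
  leading term x_2^{3}: subtract (\tfrac{4}{5}x_2)·k_3 from 2x_2^{3} - \tfrac{1}{5}x_2^{2} - \tfrac{7}{8}x_2x_3^{2} + \tfrac{3}{2}x_2x_3 - \tfrac{29}{8}x_2 + \tfrac{7}{80}x_3^{2} - \tfrac{3}{20}x_3 + \tfrac{29}{80} → x_2x_3 - \tfrac{23}{10}x_2 + \tfrac{7}{80}x_3^{2} - \tfrac{3}{20}x_3 + \tfrac{29}{80}
  leading term x_2x_3: no divisor's leading term divides it; move x_2x_3 to the remainder.
  leading term x_2: no divisor's leading term divides it; move -\tfrac{23}{10}x_2 to the remainder.
  leading term x_3^{2}: no divisor's leading term divides it; move \tfrac{7}{80}x_3^{2} to the remainder.
  leading term x_3: no divisor's leading term divides it; move -\tfrac{3}{20}x_3 to the remainder.
  leading term 1: no divisor's leading term divides it; move \tfrac{29}{80} to the remainder.
  remainder \tfrac{7}{16}x_1x_3^{2} - \tfrac{1}{4}x_1x_3 + \tfrac{53}{80}x_1 + x_2x_3 - \tfrac{23}{10}x_2 + \tfrac{7}{80}x_3^{2} - \tfrac{3}{20}x_3 + \tfrac{29}{80} ≠ 0; add k_4 = \tfrac{7}{16}x_1x_3^{2} - \tfrac{1}{4}x_1x_3 + \tfrac{53}{80}x_1 + x_2x_3 - \tfrac{23}{10}x_2 + \tfrac{7}{80}x_3^{2} - \tfrac{3}{20}x_3 + \tfrac{29}{80} to the basis.

The other S-polynomials (S(h_2,k_3), S(h_1,k_4), S(h_2,k_4), S(k_3,k_4)) all reduce to 0 modulo the current basis, so we have a Gröbner basis.
Inter-reduce: drop elements whose leading term is divisible by another's, tail-reduce, and make monic.
Reduced Gröbner basis: {x_1x_2 + \tfrac{1}{5}x_2 + x_3 - \tfrac{23}{10}, x_1x_3^{2} - \tfrac{4}{7}x_1x_3 + \tfrac{53}{35}x_1 + \tfrac{16}{7}x_2x_3 - \tfrac{184}{35}x_2 + \tfrac{1}{5}x_3^{2} - \tfrac{12}{35}x_3 + \tfrac{29}{35}, x_2^{2} - \tfrac{1}{10}x_2 - \tfrac{7}{16}x_3^{2} + \tfrac{1}{4}x_3 - \tfrac{53}{80}}.

Since the reduced bases disagree, the two ideals are not the same.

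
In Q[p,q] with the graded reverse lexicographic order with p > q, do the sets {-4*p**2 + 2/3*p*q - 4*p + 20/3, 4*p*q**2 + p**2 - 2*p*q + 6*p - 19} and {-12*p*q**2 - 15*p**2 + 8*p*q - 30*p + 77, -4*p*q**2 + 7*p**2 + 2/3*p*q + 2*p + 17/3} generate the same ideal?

Yes, the ideals are equal.

For a fixed monomial order, each ideal has a unique reduced Gröbner basis; comparing bases decides equality.
Buchberger on the first generating set:
f_1 = -4*p**2 + 2/3*p*q - 4*p + 20/3, LT = p**2.
f_2 = 4*p*q**2 + p**2 - 2*p*q + 6*p - 19, LT = p*q**2.

S(f_1,f_2): lcm = p**2*q**2. S = -1/6*p*q**3 - 1/4*p**3 + 1/2*p**2*q + p*q**2 - 3/2*p**2 - 5/3*q**2 + 19/4*p.
  leading term p*q**3: subtract (-1/24*q)·f_2 from -1/6*p*q**3 - 1/4*p**3 + 1/2*p**2*q + p*q**2 - 3/2*p**2 - 5/3*q**2 + 19/4*p → -1/4*p**3 + 13/24*p**2*q + 11/12*p*q**2 - 3/2*p**2 + 1/4*p*q - 5/3*q**2 + 19/4*p - 19/24*q
  leading term p**3: subtract (1/16*p)·f_1 from -1/4*p**3 + 13/24*p**2*q + 11/12*p*q**2 - 3/2*p**2 + 1/4*p*q - 5/3*q**2 + 19/4*p - 19/24*q → 1/2*p**2*q + 11/12*p*q**2 - 5/4*p**2 + 1/4*p*q - 5/3*q**2 + 13/3*p - 19/24*q
  leading term p**2*q: subtract (-1/8*q)·f_1 from 1/2*p**2*q + 11/12*p*q**2 - 5/4*p**2 + 1/4*p*q - 5/3*q**2 + 13/3*p - 19/24*q → p*q**2 - 5/4*p**2 - 1/4*p*q - 5/3*q**2 + 13/3*p + 1/24*q
  leading term p*q**2: subtract (1/4)·f_2 from p*q**2 - 5/4*p**2 - 1/4*p*q - 5/3*q**2 + 13/3*p + 1/24*q → -3/2*p**2 + 1/4*p*q - 5/3*q**2 + 17/6*p + 1/24*q + 19/4
  leading term p**2: subtract (3/8)·f_1 from -3/2*p**2 + 1/4*p*q - 5/3*q**2 + 17/6*p + 1/24*q + 19/4 → -5/3*q**2 + 13/3*p + 1/24*q + 9/4
  leading term q**2: no divisor's leading term divides it; move -5/3*q**2 to the remainder.
  leading term p: no divisor's leading term divides it; move 13/3*p to the remainder.
  leading term q: no divisor's leading term divides it; move 1/24*q to the remainder.
  leading term 1: no divisor's leading term divides it; move 9/4 to the remainder.
  remainder -5/3*q**2 + 13/3*p + 1/24*q + 9/4 ≠ 0; add g_3 = -5/3*q**2 + 13/3*p + 1/24*q + 9/4 to the basis.

The other S-polynomials (S(f_1,g_3), S(f_2,g_3)) all reduce to 0 modulo the current basis, so we have a Gröbner basis.
Inter-reduce: drop elements whose leading term is divisible by another's, tail-reduce, and make monic.
Reduced Gröbner basis: {p**2 - 1/6*p*q + p - 5/3, q**2 - 13/5*p - 1/40*q - 27/20}.

Buchberger on the second generating set:
h_1 = -12*p*q**2 - 15*p**2 + 8*p*q - 30*p + 77, LT = p*q**2.
h_2 = -4*p*q**2 + 7*p**2 + 2/3*p*q + 2*p + 17/3, LT = p*q**2.

S(h_1,h_2): lcm = p*q**2. S = 3*p**2 - 1/2*p*q + 3*p - 5.
  leading term p**2: no divisor's leading term divides it; move 3*p**2 to the remainder.
  leading term p*q: no divisor's leading term divides it; move -1/2*p*q to the remainder.
  leading term p: no divisor's leading term divides it; move 3*p to the remainder.
  leading term 1: no divisor's leading term divides it; move -5 to the remainder.
  remainder 3*p**2 - 1/2*p*q + 3*p - 5 ≠ 0; add k_3 = 3*p**2 - 1/2*p*q + 3*p - 5 to the basis.

S(h_1,k_3): lcm = p**2*q**2. S = 1/6*p*q**3 + 5/4*p**3 - 2/3*p**2*q - p*q**2 + 5/2*p**2 + 5/3*q**2 - 77/12*p.
  leading term p*q**3: subtract (-1/72*q)·h_1 from 1/6*p*q**3 + 5/4*p**3 - 2/3*p**2*q - p*q**2 + 5/2*p**2 + 5/3*q**2 - 77/12*p → 5/4*p**3 - 7/8*p**2*q - 8/9*p*q**2 + 5/2*p**2 - 5/12*p*q + 5/3*q**2 - 77/12*p + 77/72*q
  leading term p**3: subtract (5/12*p)·k_3 from 5/4*p**3 - 7/8*p**2*q - 8/9*p*q**2 + 5/2*p**2 - 5/12*p*q + 5/3*q**2 - 77/12*p + 77/72*q → -2/3*p**2*q - 8/9*p*q**2 + 5/4*p**2 - 5/12*p*q + 5/3*q**2 - 13/3*p + 77/72*q
  leading term p**2*q: subtract (-2/9*q)·k_3 from -2/3*p**2*q - 8/9*p*q**2 + 5/4*p**2 - 5/12*p*q + 5/3*q**2 - 13/3*p + 77/72*q → -p*q**2 + 5/4*p**2 + 1/4*p*q + 5/3*q**2 - 13/3*p - 1/24*q
  leading term p*q**2: subtract (1/12)·h_1 from -p*q**2 + 5/4*p**2 + 1/4*p*q + 5/3*q**2 - 13/3*p - 1/24*q → 5/2*p**2 - 5/12*p*q + 5/3*q**2 - 11/6*p - 1/24*q - 77/12
  leading term p**2: subtract (5/6)·k_3 from 5/2*p**2 - 5/12*p*q + 5/3*q**2 - 11/6*p - 1/24*q - 77/12 → 5/3*q**2 - 13/3*p - 1/24*q - 9/4
  leading term q**2: no divisor's leading term divides it; move 5/3*q**2 to the remainder.
  leading term p: no divisor's leading term divides it; move -13/3*p to the remainder.
  leading term q: no divisor's leading term divides it; move -1/24*q to the remainder.
  leading term 1: no divisor's leading term divides it; move -9/4 to the remainder.
  remainder 5/3*q**2 - 13/3*p - 1/24*q - 9/4 ≠ 0; add k_4 = 5/3*q**2 - 13/3*p - 1/24*q - 9/4 to the basis.

The other S-polynomials (S(h_2,k_3), S(h_1,k_4), S(h_2,k_4), S(k_3,k_4)) all reduce to 0 modulo the current basis, so we have a Gröbner basis.
Inter-reduce: drop elements whose leading term is divisible by another's, tail-reduce, and make monic.
Reduced Gröbner basis: {p**2 - 1/6*p*q + p - 5/3, q**2 - 13/5*p - 1/40*q - 27/20}.

The two bases agree; hence the ideals are identical.
The choice of monomial ordering does not affect the verdict — as long as both bases are computed under the same ordering, their equality decides ideal equality.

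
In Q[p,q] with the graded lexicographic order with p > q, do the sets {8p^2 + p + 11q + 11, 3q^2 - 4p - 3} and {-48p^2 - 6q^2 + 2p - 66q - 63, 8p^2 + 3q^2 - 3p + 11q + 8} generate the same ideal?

For a fixed monomial order, each ideal has a unique reduced Gröbner basis; comparing bases decides equality.
Buchberger on the first generating set:
f_1 = 8p^2 + p + 11q + 11, LT = p^2.
f_2 = 3q^2 - 4p - 3, LT = q^2.

The S-polynomials (S(f_1,f_2)) all reduce to 0 modulo the current basis, so we have a Gröbner basis.
Inter-reduce: drop elements whose leading term is divisible by another's, tail-reduce, and make monic.
Reduced Gröbner basis: {p^2 + 1/8p + 11/8q + 11/8, q^2 - 4/3p - 1}.

Buchberger on the second generating set:
h_1 = -48p^2 - 6q^2 + 2p - 66q - 63, LT = p^2.
h_2 = 8p^2 + 3q^2 - 3p + 11q + 8, LT = p^2.

S(h_1,h_2): lcm = p^2. S = -1/4q^2 + 1/3p + 5/16.
  reduce S modulo (h_1, h_2):
  remainder -1/4q^2 + 1/3p + 5/16 ≠ 0; add k_3 = -1/4q^2 + 1/3p + 5/16 to the basis.

The other S-polynomials (S(h_1,k_3), S(h_2,k_3)) all reduce to 0 modulo the current basis, so we have a Gröbner basis.
Inter-reduce: drop elements whose leading term is divisible by another's, tail-reduce, and make monic.
Reduced Gröbner basis: {p^2 + 1/8p + 11/8q + 47/32, q^2 - 4/3p - 5/4}.

Since the reduced bases disagree, the two ideals are not the same.
The same test decides containment: I ⊆ J iff every generator of I reduces to 0 modulo a Gröbner basis of J.

No, the ideals differ.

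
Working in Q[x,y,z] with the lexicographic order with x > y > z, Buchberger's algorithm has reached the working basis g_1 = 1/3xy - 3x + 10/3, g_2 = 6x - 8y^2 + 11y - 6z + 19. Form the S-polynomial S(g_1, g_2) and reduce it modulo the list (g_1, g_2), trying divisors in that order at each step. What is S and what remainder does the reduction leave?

S(g_1, g_2) = -9x + 4/3y^3 - 11/6y^2 + yz - 19/6y + 10; remainder on division = 4/3y^3 - 83/6y^2 + yz + 40/3y - 9z + 77/2.

lcm(LM(g_1), LM(g_2)) = xy.
S = (lcm/LT(g_1))·g_1 − (lcm/LT(g_2))·g_2 = -9x + 4/3y^3 - 11/6y^2 + yz - 19/6y + 10.
Reduce S modulo (g_1, g_2) in that order:
  leading term x: subtract (-3/2)·g_2 from -9x + 4/3y^3 - 11/6y^2 + yz - 19/6y + 10 → 4/3y^3 - 83/6y^2 + yz + 40/3y - 9z + 77/2
  leading term y^3: no divisor's leading term divides it; move 4/3y^3 to the remainder.
  leading term y^2: no divisor's leading term divides it; move -83/6y^2 to the remainder.
  leading term yz: no divisor's leading term divides it; move yz to the remainder.
  leading term y: no divisor's leading term divides it; move 40/3y to the remainder.
  leading term z: no divisor's leading term divides it; move -9z to the remainder.
  leading term 1: no divisor's leading term divides it; move 77/2 to the remainder.
The remainder 4/3y^3 - 83/6y^2 + yz + 40/3y - 9z + 77/2 is nonzero, so it would be added as the next basis element.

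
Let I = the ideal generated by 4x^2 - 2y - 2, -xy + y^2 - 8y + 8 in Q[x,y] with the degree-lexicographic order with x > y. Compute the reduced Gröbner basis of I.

G = {y^3 - 33/2y^2 + 8x + 143/2y - 64, x^2 - 1/2y - 1/2, xy - y^2 + 8y - 8}

f_1 = 4x^2 - 2y - 2, LT = x^2.
f_2 = -xy + y^2 - 8y + 8, LT = xy.

S(f_1,f_2): lcm = x^2y. S = xy^2 - 8xy - 1/2y^2 + 8x - 1/2y.
  reduce S modulo (f_1, f_2):
  remainder y^3 - 33/2y^2 + 8x + 143/2y - 64 ≠ 0; add g_3 = y^3 - 33/2y^2 + 8x + 143/2y - 64 to the basis.

The other S-polynomials (S(f_1,g_3), S(f_2,g_3)) all reduce to 0 modulo the current basis, so we have a Gröbner basis.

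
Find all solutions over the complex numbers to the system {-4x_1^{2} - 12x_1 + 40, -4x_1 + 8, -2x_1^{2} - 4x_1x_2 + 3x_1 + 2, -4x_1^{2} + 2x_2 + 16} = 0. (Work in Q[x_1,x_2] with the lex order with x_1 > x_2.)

{(2, 0)}

Compute a lex Gröbner basis by Buchberger's algorithm.
f_1 = -4x_1^{2} - 12x_1 + 40, LT = x_1^{2}.
f_2 = -4x_1 + 8, LT = x_1.
f_3 = -2x_1^{2} - 4x_1x_2 + 3x_1 + 2, LT = x_1^{2}.
f_4 = -4x_1^{2} + 2x_2 + 16, LT = x_1^{2}.

S(f_1,f_3): lcm = x_1^{2}. S = -2x_1x_2 + \tfrac{9}{2}x_1 - 9.
  leading term x_1x_2: subtract (\tfrac{1}{2}x_2)·f_2 from -2x_1x_2 + \tfrac{9}{2}x_1 - 9 → \tfrac{9}{2}x_1 - 4x_2 - 9
  leading term x_1: subtract (-\tfrac{9}{8})·f_2 from \tfrac{9}{2}x_1 - 4x_2 - 9 → -4x_2
  leading term x_2: no divisor's leading term divides it; move -4x_2 to the remainder.
  remainder -4x_2 ≠ 0; add h_5 = -4x_2 to the basis.

The other S-polynomials (S(f_1,f_2), S(f_1,f_4), S(f_2,f_3), S(f_2,f_4), S(f_3,f_4), S(f_1,h_5), S(f_2,h_5), S(f_3,h_5), S(f_4,h_5)) all reduce to 0 modulo the current basis, so we have a Gröbner basis.
Inter-reduce: drop elements whose leading term is divisible by another's, tail-reduce, and make monic.
Reduced Gröbner basis: {x_1 - 2, x_2}.

The lex basis is triangular: the last element involves only x_2. Solving x_2 = 0 gives x_2 ∈ {0}; substituting each value into the earlier elements determines the remaining variables.
  x_2 = 0: the earlier basis element becomes x_1 - 2 = 0, giving x_1 = 2 — point (2, 0).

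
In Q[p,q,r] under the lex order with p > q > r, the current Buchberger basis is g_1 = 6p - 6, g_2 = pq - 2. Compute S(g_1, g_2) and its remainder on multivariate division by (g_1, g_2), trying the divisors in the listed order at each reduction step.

S(g_1, g_2) = -q + 2; remainder on division = -q + 2.

lcm(LM(g_1), LM(g_2)) = pq.
S = (lcm/LT(g_1))·g_1 − (lcm/LT(g_2))·g_2 = -q + 2.
Reduce S modulo (g_1, g_2) in that order:
  leading term q: no divisor's leading term divides it; move -q to the remainder.
  leading term 1: no divisor's leading term divides it; move 2 to the remainder.
The remainder -q + 2 is nonzero, so it would be added as the next basis element.
An S-polynomial is built so that the two leading terms cancel; whether anything survives reduction is exactly the Gröbner-basis criterion.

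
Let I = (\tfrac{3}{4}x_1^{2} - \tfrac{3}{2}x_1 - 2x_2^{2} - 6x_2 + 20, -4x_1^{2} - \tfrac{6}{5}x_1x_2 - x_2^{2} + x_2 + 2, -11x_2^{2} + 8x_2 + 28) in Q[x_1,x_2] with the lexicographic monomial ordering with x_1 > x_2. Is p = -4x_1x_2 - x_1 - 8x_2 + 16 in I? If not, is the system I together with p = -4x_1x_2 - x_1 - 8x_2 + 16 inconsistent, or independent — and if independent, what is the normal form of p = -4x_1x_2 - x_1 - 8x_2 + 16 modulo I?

First compute the reduced Gröbner basis of I by Buchberger's algorithm.
f_1 = \tfrac{3}{4}x_1^{2} - \tfrac{3}{2}x_1 - 2x_2^{2} - 6x_2 + 20, LT = x_1^{2}.
f_2 = -4x_1^{2} - \tfrac{6}{5}x_1x_2 - x_2^{2} + x_2 + 2, LT = x_1^{2}.
f_3 = -11x_2^{2} + 8x_2 + 28, LT = x_2^{2}.

S(f_1,f_2): lcm = x_1^{2}. S = -\tfrac{3}{10}x_1x_2 - 2x_1 - \tfrac{35}{12}x_2^{2} - \tfrac{31}{4}x_2 + \tfrac{163}{6}.
  reduce S modulo (f_1, f_2, f_3):
  remainder -\tfrac{3}{10}x_1x_2 - 2x_1 - \tfrac{1303}{132}x_2 + \tfrac{1303}{66} ≠ 0; add h_4 = -\tfrac{3}{10}x_1x_2 - 2x_1 - \tfrac{1303}{132}x_2 + \tfrac{1303}{66} to the basis.

S(f_1,h_4): lcm = x_1^{2}x_2. S = -\tfrac{20}{3}x_1^{2} - \tfrac{6911}{198}x_1x_2 + \tfrac{6515}{99}x_1 - \tfrac{8}{3}x_2^{3} - 8x_2^{2} + \tfrac{80}{3}x_2.
  reduce S modulo (f_1, f_2, f_3, h_4):
  remainder \tfrac{84695}{297}x_1 + \tfrac{42923341}{39204}x_2 - \tfrac{42923341}{19602} ≠ 0; add h_5 = \tfrac{84695}{297}x_1 + \tfrac{42923341}{39204}x_2 - \tfrac{42923341}{19602} to the basis.

S(f_2,h_4): lcm = x_1^{2}x_2. S = -\tfrac{20}{3}x_1^{2} + \tfrac{3}{10}x_1x_2^{2} - \tfrac{6515}{198}x_1x_2 + \tfrac{6515}{99}x_1 + \tfrac{1}{4}x_2^{3} - \tfrac{1}{4}x_2^{2} - \tfrac{1}{2}x_2.
  reduce S modulo (f_1, f_2, f_3, h_4, h_5):
  remainder -\tfrac{124971657}{3941575}x_2 + \tfrac{249943314}{3941575} ≠ 0; add h_6 = -\tfrac{124971657}{3941575}x_2 + \tfrac{249943314}{3941575} to the basis.

The other S-polynomials (S(f_1,f_3), S(f_2,f_3), S(f_3,h_4), S(f_1,h_5), S(f_2,h_5), S(f_3,h_5), S(h_4,h_5), S(f_1,h_6), S(f_2,h_6), S(f_3,h_6), S(h_4,h_6), S(h_5,h_6)) all reduce to 0 modulo the current basis, so we have a Gröbner basis.
Inter-reduce: drop elements whose leading term is divisible by another's, tail-reduce, and make monic.
Reduced Gröbner basis: {x_1, x_2 - 2}.
Label its elements g_1 = x_1, g_2 = x_2 - 2.

Reduce p = -4x_1x_2 - x_1 - 8x_2 + 16 modulo G:
  leading term x_1x_2: subtract (-4x_2)·g_1 from -4x_1x_2 - x_1 - 8x_2 + 16 → -x_1 - 8x_2 + 16
  leading term x_1: subtract (-1)·g_1 from -x_1 - 8x_2 + 16 → -8x_2 + 16
  leading term x_2: subtract (-8)·g_2 from -8x_2 + 16 → 0
  normal form = 0.
Since the normal form is 0, p ∈ I.

-4x_1x_2 - x_1 - 8x_2 + 16 lies in I (it reduces to 0).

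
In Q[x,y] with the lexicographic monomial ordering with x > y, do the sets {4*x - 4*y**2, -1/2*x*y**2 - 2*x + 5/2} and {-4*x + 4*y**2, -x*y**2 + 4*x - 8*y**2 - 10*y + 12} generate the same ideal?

Equality of ideals is decidable: compute both reduced Gröbner bases (unique for the ordering) and check whether they agree.
Buchberger on the first generating set:
f_1 = 4*x - 4*y**2, LT = x.
f_2 = -1/2*x*y**2 - 2*x + 5/2, LT = x*y**2.

S(f_1,f_2): lcm = x*y**2. S = -4*x - y**4 + 5.
  leading term x: subtract (-1)·f_1 from -4*x - y**4 + 5 → -y**4 - 4*y**2 + 5
  leading term y**4: no divisor's leading term divides it; move -y**4 to the remainder.
  leading term y**2: no divisor's leading term divides it; move -4*y**2 to the remainder.
  leading term 1: no divisor's leading term divides it; move 5 to the remainder.
  remainder -y**4 - 4*y**2 + 5 ≠ 0; add g_3 = -y**4 - 4*y**2 + 5 to the basis.

The other S-polynomials (S(f_1,g_3), S(f_2,g_3)) all reduce to 0 modulo the current basis, so we have a Gröbner basis.
Inter-reduce: drop elements whose leading term is divisible by another's, tail-reduce, and make monic.
Reduced Gröbner basis: {x - y**2, y**4 + 4*y**2 - 5}.

Buchberger on the second generating set:
h_1 = -4*x + 4*y**2, LT = x.
h_2 = -x*y**2 + 4*x - 8*y**2 - 10*y + 12, LT = x*y**2.

S(h_1,h_2): lcm = x*y**2. S = 4*x - y**4 - 8*y**2 - 10*y + 12.
  leading term x: subtract (-1)·h_1 from 4*x - y**4 - 8*y**2 - 10*y + 12 → -y**4 - 4*y**2 - 10*y + 12
  leading term y**4: no divisor's leading term divides it; move -y**4 to the remainder.
  leading term y**2: no divisor's leading term divides it; move -4*y**2 to the remainder.
  leading term y: no divisor's leading term divides it; move -10*y to the remainder.
  leading term 1: no divisor's leading term divides it; move 12 to the remainder.
  remainder -y**4 - 4*y**2 - 10*y + 12 ≠ 0; add k_3 = -y**4 - 4*y**2 - 10*y + 12 to the basis.

The other S-polynomials (S(h_1,k_3), S(h_2,k_3)) all reduce to 0 modulo the current basis, so we have a Gröbner basis.
Inter-reduce: drop elements whose leading term is divisible by another's, tail-reduce, and make monic.
Reduced Gröbner basis: {x - y**2, y**4 + 4*y**2 + 10*y - 12}.

The bases are distinct; the ideals are different.
The same test decides containment: I ⊆ J iff every generator of I reduces to 0 modulo a Gröbner basis of J.

No, the ideals differ.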